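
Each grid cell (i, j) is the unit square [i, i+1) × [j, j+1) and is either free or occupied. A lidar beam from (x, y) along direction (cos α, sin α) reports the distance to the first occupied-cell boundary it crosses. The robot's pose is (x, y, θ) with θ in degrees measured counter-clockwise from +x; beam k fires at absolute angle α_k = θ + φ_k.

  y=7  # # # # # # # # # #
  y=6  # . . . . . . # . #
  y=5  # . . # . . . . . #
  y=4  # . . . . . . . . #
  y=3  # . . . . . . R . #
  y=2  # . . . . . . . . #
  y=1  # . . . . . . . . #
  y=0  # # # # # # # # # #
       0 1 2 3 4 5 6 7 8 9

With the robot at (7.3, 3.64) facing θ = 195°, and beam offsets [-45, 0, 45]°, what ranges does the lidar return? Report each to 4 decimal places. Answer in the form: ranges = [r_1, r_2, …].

ranges = [3.8105, 6.5222, 3.0484]

beam 1: φ=-45°, α=150°
  d=(-0.8660,0.5000)  start (7,3)  tX=0.3464 tY=0.7200  stride 1/|dx|=1.1547 1/|dy|=2.0000
    cross x-line → (6,3), t=0.3464
    cross y-line → (6,4), t=0.7200
    cross x-line → (5,4), t=1.5011
    cross x-line → (4,4), t=2.6558
    cross y-line → (4,5), t=2.7200
    cross x-line → (3,5), t=3.8105 (wall)
  → r_1 = 3.8105
beam 2: φ=0°, α=195°
  d=(-0.9659,-0.2588)  start (7,3)  tX=0.3106 tY=2.4728  stride 1/|dx|=1.0353 1/|dy|=3.8637
    cross x-line → (6,3), t=0.3106
    cross x-line → (5,3), t=1.3459
    cross x-line → (4,3), t=2.3811
    cross y-line → (4,2), t=2.4728
    cross x-line → (3,2), t=3.4164
    cross x-line → (2,2), t=4.4517
    cross x-line → (1,2), t=5.4870
    cross y-line → (1,1), t=6.3365
    cross x-line → (0,1), t=6.5222 (wall)
  → r_2 = 6.5222
beam 3: φ=45°, α=240°
  d=(-0.5000,-0.8660)  start (7,3)  tX=0.6000 tY=0.7390  stride 1/|dx|=2.0000 1/|dy|=1.1547
    cross x-line → (6,3), t=0.6000
    cross y-line → (6,2), t=0.7390
    cross y-line → (6,1), t=1.8937
    cross x-line → (5,1), t=2.6000
    cross y-line → (5,0), t=3.0484 (wall)
  → r_3 = 3.0484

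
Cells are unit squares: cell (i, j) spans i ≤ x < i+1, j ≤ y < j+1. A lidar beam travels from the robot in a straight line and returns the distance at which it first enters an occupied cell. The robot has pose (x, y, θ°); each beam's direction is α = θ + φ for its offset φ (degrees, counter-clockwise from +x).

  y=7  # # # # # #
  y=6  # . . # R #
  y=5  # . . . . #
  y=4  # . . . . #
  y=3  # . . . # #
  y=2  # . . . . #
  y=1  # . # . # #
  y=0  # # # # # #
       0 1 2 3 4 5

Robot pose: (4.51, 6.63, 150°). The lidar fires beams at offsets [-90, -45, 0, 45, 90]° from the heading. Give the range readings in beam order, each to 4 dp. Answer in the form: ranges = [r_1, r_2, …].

ranges = [0.4272, 0.3831, 0.5889, 0.5280, 6.5010]

beam 1: φ=-90°, α=60°
  direction (0.5000, 0.8660); cell (4,6); t to first gridline: x 0.9800, y 0.4272 (then +2.0000 / +1.1547)
    (4,7) via y @ 0.4272  # hit
  → r_1 = 0.4272
beam 2: φ=-45°, α=105°
  direction (-0.2588, 0.9659); cell (4,6); t to first gridline: x 1.9705, y 0.3831 (then +3.8637 / +1.0353)
    (4,7) via y @ 0.3831  # hit
  → r_2 = 0.3831
beam 3: φ=0°, α=150°
  direction (-0.8660, 0.5000); cell (4,6); t to first gridline: x 0.5889, y 0.7400 (then +1.1547 / +2.0000)
    (3,6) via x @ 0.5889  # hit
  → r_3 = 0.5889
beam 4: φ=45°, α=195°
  direction (-0.9659, -0.2588); cell (4,6); t to first gridline: x 0.5280, y 2.4341 (then +1.0353 / +3.8637)
    (3,6) via x @ 0.5280  # hit
  → r_4 = 0.5280
beam 5: φ=90°, α=240°
  direction (-0.5000, -0.8660); cell (4,6); t to first gridline: x 1.0200, y 0.7275 (then +2.0000 / +1.1547)
    (4,5) via y @ 0.7275
    (3,5) via x @ 1.0200
    (3,4) via y @ 1.8822
    (2,4) via x @ 3.0200
    (2,3) via y @ 3.0369
    (2,2) via y @ 4.1916
    (1,2) via x @ 5.0200
    (1,1) via y @ 5.3463
    (1,0) via y @ 6.5010  # hit
  → r_5 = 6.5010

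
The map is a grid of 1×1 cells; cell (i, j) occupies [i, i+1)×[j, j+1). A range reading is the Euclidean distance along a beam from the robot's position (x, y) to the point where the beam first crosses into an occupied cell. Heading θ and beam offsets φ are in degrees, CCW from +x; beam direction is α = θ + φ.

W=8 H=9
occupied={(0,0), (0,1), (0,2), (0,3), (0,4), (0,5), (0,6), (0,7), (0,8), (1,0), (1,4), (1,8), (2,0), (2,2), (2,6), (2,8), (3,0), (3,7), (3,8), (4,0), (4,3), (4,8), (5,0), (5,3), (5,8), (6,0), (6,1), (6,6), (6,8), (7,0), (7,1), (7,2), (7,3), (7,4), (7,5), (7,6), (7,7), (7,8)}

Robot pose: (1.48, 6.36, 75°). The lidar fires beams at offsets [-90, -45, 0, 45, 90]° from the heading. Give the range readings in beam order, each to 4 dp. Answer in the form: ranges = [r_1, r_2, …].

beam 1: φ=-90°, α=345°
  direction (0.9659, -0.2588); cell (1,6); t to first gridline: x 0.5383, y 1.3909 (then +1.0353 / +3.8637)
    (2,6) via x @ 0.5383  # hit
  → r_1 = 0.5383
beam 2: φ=-45°, α=30°
  direction (0.8660, 0.5000); cell (1,6); t to first gridline: x 0.6004, y 1.2800 (then +1.1547 / +2.0000)
    (2,6) via x @ 0.6004  # hit
  → r_2 = 0.6004
beam 3: φ=0°, α=75°
  direction (0.2588, 0.9659); cell (1,6); t to first gridline: x 2.0091, y 0.6626 (then +3.8637 / +1.0353)
    (1,7) via y @ 0.6626
    (1,8) via y @ 1.6979  # hit
  → r_3 = 1.6979
beam 4: φ=45°, α=120°
  direction (-0.5000, 0.8660); cell (1,6); t to first gridline: x 0.9600, y 0.7390 (then +2.0000 / +1.1547)
    (1,7) via y @ 0.7390
    (0,7) via x @ 0.9600  # hit
  → r_4 = 0.9600
beam 5: φ=90°, α=165°
  direction (-0.9659, 0.2588); cell (1,6); t to first gridline: x 0.4969, y 2.4728 (then +1.0353 / +3.8637)
    (0,6) via x @ 0.4969  # hit
  → r_5 = 0.4969

ranges = [0.5383, 0.6004, 1.6979, 0.9600, 0.4969]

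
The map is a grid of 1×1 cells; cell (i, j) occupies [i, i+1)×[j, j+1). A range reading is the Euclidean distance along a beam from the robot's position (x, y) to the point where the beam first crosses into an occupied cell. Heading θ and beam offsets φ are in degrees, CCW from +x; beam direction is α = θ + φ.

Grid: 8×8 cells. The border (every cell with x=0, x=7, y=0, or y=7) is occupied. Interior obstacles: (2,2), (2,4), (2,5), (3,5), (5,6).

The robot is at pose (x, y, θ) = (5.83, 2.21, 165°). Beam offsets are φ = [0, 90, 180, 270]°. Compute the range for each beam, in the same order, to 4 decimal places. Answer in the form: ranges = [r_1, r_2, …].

beam 1: φ=0°, α=165°
  dir = (cos 165°, sin 165°) = (-0.9659, 0.2588); from cell (5,2)
  next x-line at t=0.8593, next y-line at t=3.0523; Δt_x=1.0353, Δt_y=3.8637
    x: enter (4,2) at t=0.8593
    x: enter (3,2) at t=1.8946
    x: enter (2,2) at t=2.9298 ← occupied
  → r_1 = 2.9298
beam 2: φ=90°, α=255°
  dir = (cos 255°, sin 255°) = (-0.2588, -0.9659); from cell (5,2)
  next x-line at t=3.2069, next y-line at t=0.2174; Δt_x=3.8637, Δt_y=1.0353
    y: enter (5,1) at t=0.2174
    y: enter (5,0) at t=1.2527 ← occupied
  → r_2 = 1.2527
beam 3: φ=180°, α=345°
  dir = (cos 345°, sin 345°) = (0.9659, -0.2588); from cell (5,2)
  next x-line at t=0.1760, next y-line at t=0.8114; Δt_x=1.0353, Δt_y=3.8637
    x: enter (6,2) at t=0.1760
    y: enter (6,1) at t=0.8114
    x: enter (7,1) at t=1.2113 ← occupied
  → r_3 = 1.2113
beam 4: φ=270°, α=75°
  dir = (cos 75°, sin 75°) = (0.2588, 0.9659); from cell (5,2)
  next x-line at t=0.6568, next y-line at t=0.8179; Δt_x=3.8637, Δt_y=1.0353
    x: enter (6,2) at t=0.6568
    y: enter (6,3) at t=0.8179
    y: enter (6,4) at t=1.8531
    y: enter (6,5) at t=2.8884
    y: enter (6,6) at t=3.9237
    x: enter (7,6) at t=4.5205 ← occupied
  → r_4 = 4.5205

ranges = [2.9298, 1.2527, 1.2113, 4.5205]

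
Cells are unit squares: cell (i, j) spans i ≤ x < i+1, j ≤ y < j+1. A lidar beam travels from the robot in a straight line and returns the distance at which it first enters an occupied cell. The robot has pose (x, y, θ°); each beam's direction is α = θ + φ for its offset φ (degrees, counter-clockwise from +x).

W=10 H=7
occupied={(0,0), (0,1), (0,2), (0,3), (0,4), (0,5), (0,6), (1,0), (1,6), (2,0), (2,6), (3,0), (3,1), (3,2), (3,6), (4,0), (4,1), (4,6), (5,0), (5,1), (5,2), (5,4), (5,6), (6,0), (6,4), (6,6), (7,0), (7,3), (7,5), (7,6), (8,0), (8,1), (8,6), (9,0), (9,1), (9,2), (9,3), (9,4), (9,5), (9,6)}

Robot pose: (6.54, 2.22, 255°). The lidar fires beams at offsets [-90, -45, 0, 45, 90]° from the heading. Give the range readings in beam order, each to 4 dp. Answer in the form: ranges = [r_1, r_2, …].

ranges = [0.5590, 0.6235, 1.2630, 1.4087, 1.5115]

beam 1: φ=-90°, α=165°
  dir = (cos 165°, sin 165°) = (-0.9659, 0.2588); from cell (6,2)
  next x-line at t=0.5590, next y-line at t=3.0137; Δt_x=1.0353, Δt_y=3.8637
    x: enter (5,2) at t=0.5590 ← occupied
  → r_1 = 0.5590
beam 2: φ=-45°, α=210°
  dir = (cos 210°, sin 210°) = (-0.8660, -0.5000); from cell (6,2)
  next x-line at t=0.6235, next y-line at t=0.4400; Δt_x=1.1547, Δt_y=2.0000
    y: enter (6,1) at t=0.4400
    x: enter (5,1) at t=0.6235 ← occupied
  → r_2 = 0.6235
beam 3: φ=0°, α=255°
  dir = (cos 255°, sin 255°) = (-0.2588, -0.9659); from cell (6,2)
  next x-line at t=2.0864, next y-line at t=0.2278; Δt_x=3.8637, Δt_y=1.0353
    y: enter (6,1) at t=0.2278
    y: enter (6,0) at t=1.2630 ← occupied
  → r_3 = 1.2630
beam 4: φ=45°, α=300°
  dir = (cos 300°, sin 300°) = (0.5000, -0.8660); from cell (6,2)
  next x-line at t=0.9200, next y-line at t=0.2540; Δt_x=2.0000, Δt_y=1.1547
    y: enter (6,1) at t=0.2540
    x: enter (7,1) at t=0.9200
    y: enter (7,0) at t=1.4087 ← occupied
  → r_4 = 1.4087
beam 5: φ=90°, α=345°
  dir = (cos 345°, sin 345°) = (0.9659, -0.2588); from cell (6,2)
  next x-line at t=0.4762, next y-line at t=0.8500; Δt_x=1.0353, Δt_y=3.8637
    x: enter (7,2) at t=0.4762
    y: enter (7,1) at t=0.8500
    x: enter (8,1) at t=1.5115 ← occupied
  → r_5 = 1.5115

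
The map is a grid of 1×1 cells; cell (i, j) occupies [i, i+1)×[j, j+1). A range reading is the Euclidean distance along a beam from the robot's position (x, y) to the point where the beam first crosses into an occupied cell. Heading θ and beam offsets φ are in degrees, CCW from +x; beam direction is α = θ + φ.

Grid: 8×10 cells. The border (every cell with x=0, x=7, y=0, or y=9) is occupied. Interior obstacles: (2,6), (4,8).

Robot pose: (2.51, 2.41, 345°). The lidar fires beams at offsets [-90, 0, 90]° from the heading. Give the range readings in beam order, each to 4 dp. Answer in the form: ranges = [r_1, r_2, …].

beam 1: φ=-90°, α=255°
  d=(-0.2588,-0.9659)  start (2,2)  tX=1.9705 tY=0.4245  stride 1/|dx|=3.8637 1/|dy|=1.0353
    cross y-line → (2,1), t=0.4245
    cross y-line → (2,0), t=1.4597 (wall)
  → r_1 = 1.4597
beam 2: φ=0°, α=345°
  d=(0.9659,-0.2588)  start (2,2)  tX=0.5073 tY=1.5841  stride 1/|dx|=1.0353 1/|dy|=3.8637
    cross x-line → (3,2), t=0.5073
    cross x-line → (4,2), t=1.5426
    cross y-line → (4,1), t=1.5841
    cross x-line → (5,1), t=2.5778
    cross x-line → (6,1), t=3.6131
    cross x-line → (7,1), t=4.6484 (wall)
  → r_2 = 4.6484
beam 3: φ=90°, α=75°
  d=(0.2588,0.9659)  start (2,2)  tX=1.8932 tY=0.6108  stride 1/|dx|=3.8637 1/|dy|=1.0353
    cross y-line → (2,3), t=0.6108
    cross y-line → (2,4), t=1.6461
    cross x-line → (3,4), t=1.8932
    cross y-line → (3,5), t=2.6814
    cross y-line → (3,6), t=3.7166
    cross y-line → (3,7), t=4.7519
    cross x-line → (4,7), t=5.7569
    cross y-line → (4,8), t=5.7872 (wall)
  → r_3 = 5.7872

ranges = [1.4597, 4.6484, 5.7872]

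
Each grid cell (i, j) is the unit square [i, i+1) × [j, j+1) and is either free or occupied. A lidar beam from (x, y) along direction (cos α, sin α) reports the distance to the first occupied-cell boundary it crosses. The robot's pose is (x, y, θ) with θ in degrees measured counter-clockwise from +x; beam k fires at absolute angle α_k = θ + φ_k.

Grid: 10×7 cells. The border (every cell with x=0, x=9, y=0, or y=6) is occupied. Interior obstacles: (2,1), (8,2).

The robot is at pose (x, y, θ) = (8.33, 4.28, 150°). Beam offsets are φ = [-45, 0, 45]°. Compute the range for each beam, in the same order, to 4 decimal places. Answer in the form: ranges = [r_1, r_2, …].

ranges = [1.7807, 3.4400, 7.5886]

beam 1: φ=-45°, α=105°
  direction (-0.2588, 0.9659); cell (8,4); t to first gridline: x 1.2750, y 0.7454 (then +3.8637 / +1.0353)
    (8,5) via y @ 0.7454
    (7,5) via x @ 1.2750
    (7,6) via y @ 1.7807  # hit
  → r_1 = 1.7807
beam 2: φ=0°, α=150°
  direction (-0.8660, 0.5000); cell (8,4); t to first gridline: x 0.3811, y 1.4400 (then +1.1547 / +2.0000)
    (7,4) via x @ 0.3811
    (7,5) via y @ 1.4400
    (6,5) via x @ 1.5358
    (5,5) via x @ 2.6905
    (5,6) via y @ 3.4400  # hit
  → r_2 = 3.4400
beam 3: φ=45°, α=195°
  direction (-0.9659, -0.2588); cell (8,4); t to first gridline: x 0.3416, y 1.0818 (then +1.0353 / +3.8637)
    (7,4) via x @ 0.3416
    (7,3) via y @ 1.0818
    (6,3) via x @ 1.3769
    (5,3) via x @ 2.4122
    (4,3) via x @ 3.4475
    (3,3) via x @ 4.4827
    (3,2) via y @ 4.9455
    (2,2) via x @ 5.5180
    (1,2) via x @ 6.5533
    (0,2) via x @ 7.5886  # hit
  → r_3 = 7.5886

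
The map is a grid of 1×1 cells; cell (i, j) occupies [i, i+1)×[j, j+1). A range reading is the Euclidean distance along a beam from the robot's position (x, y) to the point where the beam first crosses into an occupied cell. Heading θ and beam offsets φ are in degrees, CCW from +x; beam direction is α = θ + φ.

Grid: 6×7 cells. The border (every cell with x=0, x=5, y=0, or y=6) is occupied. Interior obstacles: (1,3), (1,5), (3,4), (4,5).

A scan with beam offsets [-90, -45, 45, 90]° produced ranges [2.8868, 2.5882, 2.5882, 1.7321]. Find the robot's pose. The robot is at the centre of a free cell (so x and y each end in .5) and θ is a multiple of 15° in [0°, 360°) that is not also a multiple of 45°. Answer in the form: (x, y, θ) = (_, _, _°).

(x, y, θ) = (2.5, 3.5, 30°)

Candidates: 16 free-cell centres × 16 headings = 256 poses. Raycast each; keep the one whose scan matches to 4 dp.
  (3.5, 1.5, 330°): beam 1 = 0.5774 ≠ 2.8868 ✗
  (1.5, 1.5, 285°): beam 1 = 0.5176 ≠ 2.8868 ✗
  (3.5, 1.5, 345°): beam 1 = 0.5176 ≠ 2.8868 ✗
  (4.5, 4.5, 165°): beam 1 = 0.5176 ≠ 2.8868 ✗
  …
  (2.5, 3.5, 30°): r_1=2.8868, r_2=2.5882, r_3=2.5882, r_4=1.7321 — all match ✓
Unique over the lattice → pose = (2.5, 3.5, 30°).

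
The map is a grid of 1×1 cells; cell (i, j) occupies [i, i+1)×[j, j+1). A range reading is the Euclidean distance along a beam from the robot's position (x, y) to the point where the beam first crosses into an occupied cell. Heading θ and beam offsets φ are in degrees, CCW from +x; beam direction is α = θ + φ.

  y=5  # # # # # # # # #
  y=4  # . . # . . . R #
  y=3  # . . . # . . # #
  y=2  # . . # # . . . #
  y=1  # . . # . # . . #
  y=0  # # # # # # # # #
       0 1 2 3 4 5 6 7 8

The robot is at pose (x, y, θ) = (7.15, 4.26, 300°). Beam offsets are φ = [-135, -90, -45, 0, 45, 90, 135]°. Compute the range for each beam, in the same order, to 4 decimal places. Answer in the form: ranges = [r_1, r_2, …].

beam 1: φ=-135°, α=165°
  cosα=-0.9659 sinα=0.2588 | (7,4) | tMaxX 0.1553 tMaxY 2.8591 | tΔX 1.0353 tΔY 3.8637
    t=0.1553 [x] (6,4)
    t=1.1906 [x] (5,4)
    t=2.2258 [x] (4,4)
    t=2.8591 [y] (4,5) — stop
  → r_1 = 2.8591
beam 2: φ=-90°, α=210°
  cosα=-0.8660 sinα=-0.5000 | (7,4) | tMaxX 0.1732 tMaxY 0.5200 | tΔX 1.1547 tΔY 2.0000
    t=0.1732 [x] (6,4)
    t=0.5200 [y] (6,3)
    t=1.3279 [x] (5,3)
    t=2.4826 [x] (4,3) — stop
  → r_2 = 2.4826
beam 3: φ=-45°, α=255°
  cosα=-0.2588 sinα=-0.9659 | (7,4) | tMaxX 0.5796 tMaxY 0.2692 | tΔX 3.8637 tΔY 1.0353
    t=0.2692 [y] (7,3) — stop
  → r_3 = 0.2692
beam 4: φ=0°, α=300°
  cosα=0.5000 sinα=-0.8660 | (7,4) | tMaxX 1.7000 tMaxY 0.3002 | tΔX 2.0000 tΔY 1.1547
    t=0.3002 [y] (7,3) — stop
  → r_4 = 0.3002
beam 5: φ=45°, α=345°
  cosα=0.9659 sinα=-0.2588 | (7,4) | tMaxX 0.8800 tMaxY 1.0046 | tΔX 1.0353 tΔY 3.8637
    t=0.8800 [x] (8,4) — stop
  → r_5 = 0.8800
beam 6: φ=90°, α=30°
  cosα=0.8660 sinα=0.5000 | (7,4) | tMaxX 0.9815 tMaxY 1.4800 | tΔX 1.1547 tΔY 2.0000
    t=0.9815 [x] (8,4) — stop
  → r_6 = 0.9815
beam 7: φ=135°, α=75°
  cosα=0.2588 sinα=0.9659 | (7,4) | tMaxX 3.2841 tMaxY 0.7661 | tΔX 3.8637 tΔY 1.0353
    t=0.7661 [y] (7,5) — stop
  → r_7 = 0.7661

ranges = [2.8591, 2.4826, 0.2692, 0.3002, 0.8800, 0.9815, 0.7661]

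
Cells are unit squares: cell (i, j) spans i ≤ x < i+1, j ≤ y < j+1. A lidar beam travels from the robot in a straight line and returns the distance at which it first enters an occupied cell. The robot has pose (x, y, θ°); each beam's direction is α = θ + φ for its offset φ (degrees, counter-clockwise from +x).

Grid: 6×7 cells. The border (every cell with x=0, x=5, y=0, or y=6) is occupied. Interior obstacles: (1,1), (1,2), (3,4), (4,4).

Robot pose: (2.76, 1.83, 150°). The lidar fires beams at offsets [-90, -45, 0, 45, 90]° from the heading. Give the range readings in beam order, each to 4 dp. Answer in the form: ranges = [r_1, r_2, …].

ranges = [2.5057, 4.3171, 0.8776, 0.7868, 0.9584]

beam 1: φ=-90°, α=60°
  cosα=0.5000 sinα=0.8660 | (2,1) | tMaxX 0.4800 tMaxY 0.1963 | tΔX 2.0000 tΔY 1.1547
    t=0.1963 [y] (2,2)
    t=0.4800 [x] (3,2)
    t=1.3510 [y] (3,3)
    t=2.4800 [x] (4,3)
    t=2.5057 [y] (4,4) — stop
  → r_1 = 2.5057
beam 2: φ=-45°, α=105°
  cosα=-0.2588 sinα=0.9659 | (2,1) | tMaxX 2.9364 tMaxY 0.1760 | tΔX 3.8637 tΔY 1.0353
    t=0.1760 [y] (2,2)
    t=1.2113 [y] (2,3)
    t=2.2465 [y] (2,4)
    t=2.9364 [x] (1,4)
    t=3.2818 [y] (1,5)
    t=4.3171 [y] (1,6) — stop
  → r_2 = 4.3171
beam 3: φ=0°, α=150°
  cosα=-0.8660 sinα=0.5000 | (2,1) | tMaxX 0.8776 tMaxY 0.3400 | tΔX 1.1547 tΔY 2.0000
    t=0.3400 [y] (2,2)
    t=0.8776 [x] (1,2) — stop
  → r_3 = 0.8776
beam 4: φ=45°, α=195°
  cosα=-0.9659 sinα=-0.2588 | (2,1) | tMaxX 0.7868 tMaxY 3.2069 | tΔX 1.0353 tΔY 3.8637
    t=0.7868 [x] (1,1) — stop
  → r_4 = 0.7868
beam 5: φ=90°, α=240°
  cosα=-0.5000 sinα=-0.8660 | (2,1) | tMaxX 1.5200 tMaxY 0.9584 | tΔX 2.0000 tΔY 1.1547
    t=0.9584 [y] (2,0) — stop
  → r_5 = 0.9584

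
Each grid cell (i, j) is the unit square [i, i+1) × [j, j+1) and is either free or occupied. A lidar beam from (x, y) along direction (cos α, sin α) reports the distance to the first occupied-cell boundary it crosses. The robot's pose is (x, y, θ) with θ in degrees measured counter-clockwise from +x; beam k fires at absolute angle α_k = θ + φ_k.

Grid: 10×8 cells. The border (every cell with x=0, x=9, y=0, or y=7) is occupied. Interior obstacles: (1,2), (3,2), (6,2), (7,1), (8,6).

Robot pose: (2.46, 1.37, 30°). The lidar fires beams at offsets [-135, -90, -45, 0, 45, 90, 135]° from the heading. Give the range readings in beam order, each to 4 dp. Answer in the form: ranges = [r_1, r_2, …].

beam 1: φ=-135°, α=255°
  cosα=-0.2588 sinα=-0.9659 | (2,1) | tMaxX 1.7773 tMaxY 0.3831 | tΔX 3.8637 tΔY 1.0353
    t=0.3831 [y] (2,0) — stop
  → r_1 = 0.3831
beam 2: φ=-90°, α=300°
  cosα=0.5000 sinα=-0.8660 | (2,1) | tMaxX 1.0800 tMaxY 0.4272 | tΔX 2.0000 tΔY 1.1547
    t=0.4272 [y] (2,0) — stop
  → r_2 = 0.4272
beam 3: φ=-45°, α=345°
  cosα=0.9659 sinα=-0.2588 | (2,1) | tMaxX 0.5590 tMaxY 1.4296 | tΔX 1.0353 tΔY 3.8637
    t=0.5590 [x] (3,1)
    t=1.4296 [y] (3,0) — stop
  → r_3 = 1.4296
beam 4: φ=0°, α=30°
  cosα=0.8660 sinα=0.5000 | (2,1) | tMaxX 0.6235 tMaxY 1.2600 | tΔX 1.1547 tΔY 2.0000
    t=0.6235 [x] (3,1)
    t=1.2600 [y] (3,2) — stop
  → r_4 = 1.2600
beam 5: φ=45°, α=75°
  cosα=0.2588 sinα=0.9659 | (2,1) | tMaxX 2.0864 tMaxY 0.6522 | tΔX 3.8637 tΔY 1.0353
    t=0.6522 [y] (2,2)
    t=1.6875 [y] (2,3)
    t=2.0864 [x] (3,3)
    t=2.7228 [y] (3,4)
    t=3.7581 [y] (3,5)
    t=4.7933 [y] (3,6)
    t=5.8286 [y] (3,7) — stop
  → r_5 = 5.8286
beam 6: φ=90°, α=120°
  cosα=-0.5000 sinα=0.8660 | (2,1) | tMaxX 0.9200 tMaxY 0.7275 | tΔX 2.0000 tΔY 1.1547
    t=0.7275 [y] (2,2)
    t=0.9200 [x] (1,2) — stop
  → r_6 = 0.9200
beam 7: φ=135°, α=165°
  cosα=-0.9659 sinα=0.2588 | (2,1) | tMaxX 0.4762 tMaxY 2.4341 | tΔX 1.0353 tΔY 3.8637
    t=0.4762 [x] (1,1)
    t=1.5115 [x] (0,1) — stop
  → r_7 = 1.5115

ranges = [0.3831, 0.4272, 1.4296, 1.2600, 5.8286, 0.9200, 1.5115]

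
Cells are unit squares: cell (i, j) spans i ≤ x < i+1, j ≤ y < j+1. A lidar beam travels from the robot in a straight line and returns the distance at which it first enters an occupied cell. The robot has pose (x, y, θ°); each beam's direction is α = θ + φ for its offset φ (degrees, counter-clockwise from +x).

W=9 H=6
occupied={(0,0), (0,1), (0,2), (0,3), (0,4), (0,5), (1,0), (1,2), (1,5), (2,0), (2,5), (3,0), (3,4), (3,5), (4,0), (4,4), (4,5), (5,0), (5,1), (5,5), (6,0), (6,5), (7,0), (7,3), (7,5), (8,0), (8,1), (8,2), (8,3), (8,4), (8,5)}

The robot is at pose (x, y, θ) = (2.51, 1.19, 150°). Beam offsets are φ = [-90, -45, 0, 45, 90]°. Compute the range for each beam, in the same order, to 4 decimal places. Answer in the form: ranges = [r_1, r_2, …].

beam 1: φ=-90°, α=60°
  direction (0.5000, 0.8660); cell (2,1); t to first gridline: x 0.9800, y 0.9353 (then +2.0000 / +1.1547)
    (2,2) via y @ 0.9353
    (3,2) via x @ 0.9800
    (3,3) via y @ 2.0900
    (4,3) via x @ 2.9800
    (4,4) via y @ 3.2447  # hit
  → r_1 = 3.2447
beam 2: φ=-45°, α=105°
  direction (-0.2588, 0.9659); cell (2,1); t to first gridline: x 1.9705, y 0.8386 (then +3.8637 / +1.0353)
    (2,2) via y @ 0.8386
    (2,3) via y @ 1.8738
    (1,3) via x @ 1.9705
    (1,4) via y @ 2.9091
    (1,5) via y @ 3.9444  # hit
  → r_2 = 3.9444
beam 3: φ=0°, α=150°
  direction (-0.8660, 0.5000); cell (2,1); t to first gridline: x 0.5889, y 1.6200 (then +1.1547 / +2.0000)
    (1,1) via x @ 0.5889
    (1,2) via y @ 1.6200  # hit
  → r_3 = 1.6200
beam 4: φ=45°, α=195°
  direction (-0.9659, -0.2588); cell (2,1); t to first gridline: x 0.5280, y 0.7341 (then +1.0353 / +3.8637)
    (1,1) via x @ 0.5280
    (1,0) via y @ 0.7341  # hit
  → r_4 = 0.7341
beam 5: φ=90°, α=240°
  direction (-0.5000, -0.8660); cell (2,1); t to first gridline: x 1.0200, y 0.2194 (then +2.0000 / +1.1547)
    (2,0) via y @ 0.2194  # hit
  → r_5 = 0.2194

ranges = [3.2447, 3.9444, 1.6200, 0.7341, 0.2194]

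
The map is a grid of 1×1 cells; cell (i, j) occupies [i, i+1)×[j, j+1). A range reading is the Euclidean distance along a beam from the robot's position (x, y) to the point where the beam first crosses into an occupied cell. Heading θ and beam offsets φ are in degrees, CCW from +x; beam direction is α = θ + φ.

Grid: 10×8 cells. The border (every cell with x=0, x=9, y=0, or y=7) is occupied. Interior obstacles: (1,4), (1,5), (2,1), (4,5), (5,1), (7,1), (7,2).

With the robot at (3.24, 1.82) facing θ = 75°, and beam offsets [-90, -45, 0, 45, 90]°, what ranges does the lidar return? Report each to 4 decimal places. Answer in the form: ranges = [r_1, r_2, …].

ranges = [1.8221, 6.6511, 3.2922, 2.5172, 0.2485]

beam 1: φ=-90°, α=345°
  direction (0.9659, -0.2588); cell (3,1); t to first gridline: x 0.7868, y 3.1682 (then +1.0353 / +3.8637)
    (4,1) via x @ 0.7868
    (5,1) via x @ 1.8221  # hit
  → r_1 = 1.8221
beam 2: φ=-45°, α=30°
  direction (0.8660, 0.5000); cell (3,1); t to first gridline: x 0.8776, y 0.3600 (then +1.1547 / +2.0000)
    (3,2) via y @ 0.3600
    (4,2) via x @ 0.8776
    (5,2) via x @ 2.0323
    (5,3) via y @ 2.3600
    (6,3) via x @ 3.1870
    (7,3) via x @ 4.3417
    (7,4) via y @ 4.3600
    (8,4) via x @ 5.4964
    (8,5) via y @ 6.3600
    (9,5) via x @ 6.6511  # hit
  → r_2 = 6.6511
beam 3: φ=0°, α=75°
  direction (0.2588, 0.9659); cell (3,1); t to first gridline: x 2.9364, y 0.1863 (then +3.8637 / +1.0353)
    (3,2) via y @ 0.1863
    (3,3) via y @ 1.2216
    (3,4) via y @ 2.2569
    (4,4) via x @ 2.9364
    (4,5) via y @ 3.2922  # hit
  → r_3 = 3.2922
beam 4: φ=45°, α=120°
  direction (-0.5000, 0.8660); cell (3,1); t to first gridline: x 0.4800, y 0.2078 (then +2.0000 / +1.1547)
    (3,2) via y @ 0.2078
    (2,2) via x @ 0.4800
    (2,3) via y @ 1.3625
    (1,3) via x @ 2.4800
    (1,4) via y @ 2.5172  # hit
  → r_4 = 2.5172
beam 5: φ=90°, α=165°
  direction (-0.9659, 0.2588); cell (3,1); t to first gridline: x 0.2485, y 0.6955 (then +1.0353 / +3.8637)
    (2,1) via x @ 0.2485  # hit
  → r_5 = 0.2485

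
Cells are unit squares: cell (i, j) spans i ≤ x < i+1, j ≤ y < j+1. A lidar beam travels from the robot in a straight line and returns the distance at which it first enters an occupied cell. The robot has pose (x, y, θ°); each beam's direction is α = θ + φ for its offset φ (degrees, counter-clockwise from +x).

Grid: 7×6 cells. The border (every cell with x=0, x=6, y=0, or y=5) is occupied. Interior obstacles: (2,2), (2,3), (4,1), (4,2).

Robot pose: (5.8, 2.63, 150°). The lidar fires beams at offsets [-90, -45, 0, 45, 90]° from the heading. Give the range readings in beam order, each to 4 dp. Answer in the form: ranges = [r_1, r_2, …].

ranges = [0.4000, 2.4536, 4.7400, 0.8282, 1.6000]

beam 1: φ=-90°, α=60°
  d=(0.5000,0.8660)  start (5,2)  tX=0.4000 tY=0.4272  stride 1/|dx|=2.0000 1/|dy|=1.1547
    cross x-line → (6,2), t=0.4000 (wall)
  → r_1 = 0.4000
beam 2: φ=-45°, α=105°
  d=(-0.2588,0.9659)  start (5,2)  tX=3.0910 tY=0.3831  stride 1/|dx|=3.8637 1/|dy|=1.0353
    cross y-line → (5,3), t=0.3831
    cross y-line → (5,4), t=1.4183
    cross y-line → (5,5), t=2.4536 (wall)
  → r_2 = 2.4536
beam 3: φ=0°, α=150°
  d=(-0.8660,0.5000)  start (5,2)  tX=0.9238 tY=0.7400  stride 1/|dx|=1.1547 1/|dy|=2.0000
    cross y-line → (5,3), t=0.7400
    cross x-line → (4,3), t=0.9238
    cross x-line → (3,3), t=2.0785
    cross y-line → (3,4), t=2.7400
    cross x-line → (2,4), t=3.2332
    cross x-line → (1,4), t=4.3879
    cross y-line → (1,5), t=4.7400 (wall)
  → r_3 = 4.7400
beam 4: φ=45°, α=195°
  d=(-0.9659,-0.2588)  start (5,2)  tX=0.8282 tY=2.4341  stride 1/|dx|=1.0353 1/|dy|=3.8637
    cross x-line → (4,2), t=0.8282 (wall)
  → r_4 = 0.8282
beam 5: φ=90°, α=240°
  d=(-0.5000,-0.8660)  start (5,2)  tX=1.6000 tY=0.7275  stride 1/|dx|=2.0000 1/|dy|=1.1547
    cross y-line → (5,1), t=0.7275
    cross x-line → (4,1), t=1.6000 (wall)
  → r_5 = 1.6000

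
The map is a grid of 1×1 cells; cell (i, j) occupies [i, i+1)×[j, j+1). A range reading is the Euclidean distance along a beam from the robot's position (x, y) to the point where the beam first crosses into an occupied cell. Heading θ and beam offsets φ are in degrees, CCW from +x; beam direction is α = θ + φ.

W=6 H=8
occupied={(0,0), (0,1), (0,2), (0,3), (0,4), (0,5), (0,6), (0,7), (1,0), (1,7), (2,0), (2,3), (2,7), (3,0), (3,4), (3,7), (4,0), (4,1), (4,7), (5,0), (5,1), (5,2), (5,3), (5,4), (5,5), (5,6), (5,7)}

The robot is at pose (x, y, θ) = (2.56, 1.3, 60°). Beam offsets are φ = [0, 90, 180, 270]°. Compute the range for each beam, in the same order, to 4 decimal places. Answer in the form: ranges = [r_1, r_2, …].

ranges = [4.8800, 1.8013, 0.3464, 0.6000]

beam 1: φ=0°, α=60°
  d=(0.5000,0.8660)  start (2,1)  tX=0.8800 tY=0.8083  stride 1/|dx|=2.0000 1/|dy|=1.1547
    cross y-line → (2,2), t=0.8083
    cross x-line → (3,2), t=0.8800
    cross y-line → (3,3), t=1.9630
    cross x-line → (4,3), t=2.8800
    cross y-line → (4,4), t=3.1177
    cross y-line → (4,5), t=4.2724
    cross x-line → (5,5), t=4.8800 (wall)
  → r_1 = 4.8800
beam 2: φ=90°, α=150°
  d=(-0.8660,0.5000)  start (2,1)  tX=0.6466 tY=1.4000  stride 1/|dx|=1.1547 1/|dy|=2.0000
    cross x-line → (1,1), t=0.6466
    cross y-line → (1,2), t=1.4000
    cross x-line → (0,2), t=1.8013 (wall)
  → r_2 = 1.8013
beam 3: φ=180°, α=240°
  d=(-0.5000,-0.8660)  start (2,1)  tX=1.1200 tY=0.3464  stride 1/|dx|=2.0000 1/|dy|=1.1547
    cross y-line → (2,0), t=0.3464 (wall)
  → r_3 = 0.3464
beam 4: φ=270°, α=330°
  d=(0.8660,-0.5000)  start (2,1)  tX=0.5081 tY=0.6000  stride 1/|dx|=1.1547 1/|dy|=2.0000
    cross x-line → (3,1), t=0.5081
    cross y-line → (3,0), t=0.6000 (wall)
  → r_4 = 0.6000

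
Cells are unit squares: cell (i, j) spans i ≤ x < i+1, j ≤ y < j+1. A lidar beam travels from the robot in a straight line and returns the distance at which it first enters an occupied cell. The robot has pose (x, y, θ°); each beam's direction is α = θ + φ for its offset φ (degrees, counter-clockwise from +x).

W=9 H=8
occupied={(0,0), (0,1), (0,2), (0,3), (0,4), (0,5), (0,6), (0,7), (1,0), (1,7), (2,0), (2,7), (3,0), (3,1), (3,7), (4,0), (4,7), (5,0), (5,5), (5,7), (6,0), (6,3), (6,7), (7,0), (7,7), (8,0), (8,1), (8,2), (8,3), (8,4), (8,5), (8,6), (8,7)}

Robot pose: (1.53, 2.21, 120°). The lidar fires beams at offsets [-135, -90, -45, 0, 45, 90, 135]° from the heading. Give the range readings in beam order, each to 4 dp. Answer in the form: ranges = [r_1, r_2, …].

beam 1: φ=-135°, α=345°
  direction (0.9659, -0.2588); cell (1,2); t to first gridline: x 0.4866, y 0.8114 (then +1.0353 / +3.8637)
    (2,2) via x @ 0.4866
    (2,1) via y @ 0.8114
    (3,1) via x @ 1.5219  # hit
  → r_1 = 1.5219
beam 2: φ=-90°, α=30°
  direction (0.8660, 0.5000); cell (1,2); t to first gridline: x 0.5427, y 1.5800 (then +1.1547 / +2.0000)
    (2,2) via x @ 0.5427
    (2,3) via y @ 1.5800
    (3,3) via x @ 1.6974
    (4,3) via x @ 2.8521
    (4,4) via y @ 3.5800
    (5,4) via x @ 4.0068
    (6,4) via x @ 5.1615
    (6,5) via y @ 5.5800
    (7,5) via x @ 6.3162
    (8,5) via x @ 7.4709  # hit
  → r_2 = 7.4709
beam 3: φ=-45°, α=75°
  direction (0.2588, 0.9659); cell (1,2); t to first gridline: x 1.8159, y 0.8179 (then +3.8637 / +1.0353)
    (1,3) via y @ 0.8179
    (2,3) via x @ 1.8159
    (2,4) via y @ 1.8531
    (2,5) via y @ 2.8884
    (2,6) via y @ 3.9237
    (2,7) via y @ 4.9590  # hit
  → r_3 = 4.9590
beam 4: φ=0°, α=120°
  direction (-0.5000, 0.8660); cell (1,2); t to first gridline: x 1.0600, y 0.9122 (then +2.0000 / +1.1547)
    (1,3) via y @ 0.9122
    (0,3) via x @ 1.0600  # hit
  → r_4 = 1.0600
beam 5: φ=45°, α=165°
  direction (-0.9659, 0.2588); cell (1,2); t to first gridline: x 0.5487, y 3.0523 (then +1.0353 / +3.8637)
    (0,2) via x @ 0.5487  # hit
  → r_5 = 0.5487
beam 6: φ=90°, α=210°
  direction (-0.8660, -0.5000); cell (1,2); t to first gridline: x 0.6120, y 0.4200 (then +1.1547 / +2.0000)
    (1,1) via y @ 0.4200
    (0,1) via x @ 0.6120  # hit
  → r_6 = 0.6120
beam 7: φ=135°, α=255°
  direction (-0.2588, -0.9659); cell (1,2); t to first gridline: x 2.0478, y 0.2174 (then +3.8637 / +1.0353)
    (1,1) via y @ 0.2174
    (1,0) via y @ 1.2527  # hit
  → r_7 = 1.2527

ranges = [1.5219, 7.4709, 4.9590, 1.0600, 0.5487, 0.6120, 1.2527]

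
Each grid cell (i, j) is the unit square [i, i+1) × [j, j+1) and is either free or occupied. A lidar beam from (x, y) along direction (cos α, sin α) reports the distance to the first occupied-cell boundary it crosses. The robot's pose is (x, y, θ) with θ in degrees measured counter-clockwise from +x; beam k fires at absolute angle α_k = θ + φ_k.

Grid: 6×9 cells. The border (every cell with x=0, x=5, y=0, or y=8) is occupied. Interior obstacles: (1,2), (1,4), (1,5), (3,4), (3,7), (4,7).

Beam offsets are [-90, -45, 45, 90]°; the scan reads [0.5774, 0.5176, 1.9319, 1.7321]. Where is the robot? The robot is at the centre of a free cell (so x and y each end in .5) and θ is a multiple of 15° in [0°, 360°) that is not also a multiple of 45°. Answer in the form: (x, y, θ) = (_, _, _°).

(x, y, θ) = (1.5, 6.5, 330°)

The pose lattice has 22·16 = 352 candidates. Test each by forward raycasting.
  (1.5, 3.5, 150°): beam 3 = 0.5176 ≠ 1.9319 ✗
  (4.5, 5.5, 120°): beam 2 = 1.5529 ≠ 0.5176 ✗
  (4.5, 2.5, 60°): beam 4 = 3.0000 ≠ 1.7321 ✗
  (1.5, 7.5, 150°): beam 3 = 0.5176 ≠ 1.9319 ✗
  …
  (1.5, 6.5, 330°): r_1=0.5774, r_2=0.5176, r_3=1.9319, r_4=1.7321 — all match ✓
Unique over the lattice → pose = (1.5, 6.5, 330°).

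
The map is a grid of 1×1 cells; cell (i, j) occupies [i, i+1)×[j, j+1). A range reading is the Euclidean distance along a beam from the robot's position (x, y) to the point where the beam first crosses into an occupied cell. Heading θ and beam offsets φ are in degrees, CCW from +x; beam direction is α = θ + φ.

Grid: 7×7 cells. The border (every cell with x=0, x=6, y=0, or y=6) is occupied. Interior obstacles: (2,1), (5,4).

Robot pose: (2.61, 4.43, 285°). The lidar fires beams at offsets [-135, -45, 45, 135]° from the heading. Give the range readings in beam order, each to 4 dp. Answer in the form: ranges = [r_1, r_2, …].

ranges = [1.8591, 3.2200, 3.9144, 1.8129]

beam 1: φ=-135°, α=150°
  cosα=-0.8660 sinα=0.5000 | (2,4) | tMaxX 0.7044 tMaxY 1.1400 | tΔX 1.1547 tΔY 2.0000
    t=0.7044 [x] (1,4)
    t=1.1400 [y] (1,5)
    t=1.8591 [x] (0,5) — stop
  → r_1 = 1.8591
beam 2: φ=-45°, α=240°
  cosα=-0.5000 sinα=-0.8660 | (2,4) | tMaxX 1.2200 tMaxY 0.4965 | tΔX 2.0000 tΔY 1.1547
    t=0.4965 [y] (2,3)
    t=1.2200 [x] (1,3)
    t=1.6512 [y] (1,2)
    t=2.8059 [y] (1,1)
    t=3.2200 [x] (0,1) — stop
  → r_2 = 3.2200
beam 3: φ=45°, α=330°
  cosα=0.8660 sinα=-0.5000 | (2,4) | tMaxX 0.4503 tMaxY 0.8600 | tΔX 1.1547 tΔY 2.0000
    t=0.4503 [x] (3,4)
    t=0.8600 [y] (3,3)
    t=1.6050 [x] (4,3)
    t=2.7597 [x] (5,3)
    t=2.8600 [y] (5,2)
    t=3.9144 [x] (6,2) — stop
  → r_3 = 3.9144
beam 4: φ=135°, α=60°
  cosα=0.5000 sinα=0.8660 | (2,4) | tMaxX 0.7800 tMaxY 0.6582 | tΔX 2.0000 tΔY 1.1547
    t=0.6582 [y] (2,5)
    t=0.7800 [x] (3,5)
    t=1.8129 [y] (3,6) — stop
  → r_4 = 1.8129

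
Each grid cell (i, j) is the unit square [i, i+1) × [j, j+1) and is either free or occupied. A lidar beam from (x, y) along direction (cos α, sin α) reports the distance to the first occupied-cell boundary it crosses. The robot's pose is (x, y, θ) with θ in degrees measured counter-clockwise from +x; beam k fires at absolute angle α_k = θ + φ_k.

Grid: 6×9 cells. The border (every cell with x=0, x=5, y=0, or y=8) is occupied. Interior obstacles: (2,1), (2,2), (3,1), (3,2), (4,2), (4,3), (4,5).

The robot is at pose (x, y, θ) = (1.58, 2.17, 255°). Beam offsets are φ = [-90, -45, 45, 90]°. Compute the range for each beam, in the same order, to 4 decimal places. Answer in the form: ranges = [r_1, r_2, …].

beam 1: φ=-90°, α=165°
  cosα=-0.9659 sinα=0.2588 | (1,2) | tMaxX 0.6005 tMaxY 3.2069 | tΔX 1.0353 tΔY 3.8637
    t=0.6005 [x] (0,2) — stop
  → r_1 = 0.6005
beam 2: φ=-45°, α=210°
  cosα=-0.8660 sinα=-0.5000 | (1,2) | tMaxX 0.6697 tMaxY 0.3400 | tΔX 1.1547 tΔY 2.0000
    t=0.3400 [y] (1,1)
    t=0.6697 [x] (0,1) — stop
  → r_2 = 0.6697
beam 3: φ=45°, α=300°
  cosα=0.5000 sinα=-0.8660 | (1,2) | tMaxX 0.8400 tMaxY 0.1963 | tΔX 2.0000 tΔY 1.1547
    t=0.1963 [y] (1,1)
    t=0.8400 [x] (2,1) — stop
  → r_3 = 0.8400
beam 4: φ=90°, α=345°
  cosα=0.9659 sinα=-0.2588 | (1,2) | tMaxX 0.4348 tMaxY 0.6568 | tΔX 1.0353 tΔY 3.8637
    t=0.4348 [x] (2,2) — stop
  → r_4 = 0.4348

ranges = [0.6005, 0.6697, 0.8400, 0.4348]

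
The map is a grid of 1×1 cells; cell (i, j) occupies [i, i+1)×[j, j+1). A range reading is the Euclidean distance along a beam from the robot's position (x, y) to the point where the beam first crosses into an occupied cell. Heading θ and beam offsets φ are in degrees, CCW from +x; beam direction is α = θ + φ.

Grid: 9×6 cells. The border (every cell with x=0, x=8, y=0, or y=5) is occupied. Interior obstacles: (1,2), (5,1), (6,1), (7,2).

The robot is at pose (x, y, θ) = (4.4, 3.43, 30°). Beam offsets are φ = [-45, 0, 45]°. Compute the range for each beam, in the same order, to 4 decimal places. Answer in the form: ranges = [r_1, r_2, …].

beam 1: φ=-45°, α=345°
  cosα=0.9659 sinα=-0.2588 | (4,3) | tMaxX 0.6212 tMaxY 1.6614 | tΔX 1.0353 tΔY 3.8637
    t=0.6212 [x] (5,3)
    t=1.6564 [x] (6,3)
    t=1.6614 [y] (6,2)
    t=2.6917 [x] (7,2) — stop
  → r_1 = 2.6917
beam 2: φ=0°, α=30°
  cosα=0.8660 sinα=0.5000 | (4,3) | tMaxX 0.6928 tMaxY 1.1400 | tΔX 1.1547 tΔY 2.0000
    t=0.6928 [x] (5,3)
    t=1.1400 [y] (5,4)
    t=1.8475 [x] (6,4)
    t=3.0022 [x] (7,4)
    t=3.1400 [y] (7,5) — stop
  → r_2 = 3.1400
beam 3: φ=45°, α=75°
  cosα=0.2588 sinα=0.9659 | (4,3) | tMaxX 2.3182 tMaxY 0.5901 | tΔX 3.8637 tΔY 1.0353
    t=0.5901 [y] (4,4)
    t=1.6254 [y] (4,5) — stop
  → r_3 = 1.6254

ranges = [2.6917, 3.1400, 1.6254]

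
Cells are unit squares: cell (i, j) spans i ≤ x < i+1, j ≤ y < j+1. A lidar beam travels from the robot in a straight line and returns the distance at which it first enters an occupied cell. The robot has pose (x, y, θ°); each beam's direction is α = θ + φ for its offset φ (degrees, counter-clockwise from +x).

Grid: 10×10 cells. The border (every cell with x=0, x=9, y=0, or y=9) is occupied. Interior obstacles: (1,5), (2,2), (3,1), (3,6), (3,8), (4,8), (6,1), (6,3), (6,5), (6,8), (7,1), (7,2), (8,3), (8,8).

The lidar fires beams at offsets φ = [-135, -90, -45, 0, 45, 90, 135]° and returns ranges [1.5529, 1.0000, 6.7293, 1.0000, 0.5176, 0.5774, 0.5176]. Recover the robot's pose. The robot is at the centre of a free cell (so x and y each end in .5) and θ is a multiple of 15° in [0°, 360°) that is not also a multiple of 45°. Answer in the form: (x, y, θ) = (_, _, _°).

(x, y, θ) = (1.5, 1.5, 120°)

Candidates: 50 free-cell centres × 16 headings = 800 poses. Raycast each; keep the one whose scan matches to 4 dp.
  (8.5, 5.5, 30°): beam 3 = 0.5176 ≠ 6.7293 ✗
  (4.5, 6.5, 195°): beam 1 = 2.8868 ≠ 1.5529 ✗
  (6.5, 2.5, 105°): beam 1 = 0.5774 ≠ 1.5529 ✗
  (8.5, 5.5, 165°): beam 1 = 0.5774 ≠ 1.5529 ✗
  (4.5, 7.5, 15°): beam 1 = 1.0000 ≠ 1.5529 ✗
  …
  (1.5, 1.5, 120°): r_1=1.5529, r_2=1.0000, r_3=6.7293, r_4=1.0000, r_5=0.5176, r_6=0.5774, r_7=0.5176 — all match ✓
Unique over the lattice → pose = (1.5, 1.5, 120°).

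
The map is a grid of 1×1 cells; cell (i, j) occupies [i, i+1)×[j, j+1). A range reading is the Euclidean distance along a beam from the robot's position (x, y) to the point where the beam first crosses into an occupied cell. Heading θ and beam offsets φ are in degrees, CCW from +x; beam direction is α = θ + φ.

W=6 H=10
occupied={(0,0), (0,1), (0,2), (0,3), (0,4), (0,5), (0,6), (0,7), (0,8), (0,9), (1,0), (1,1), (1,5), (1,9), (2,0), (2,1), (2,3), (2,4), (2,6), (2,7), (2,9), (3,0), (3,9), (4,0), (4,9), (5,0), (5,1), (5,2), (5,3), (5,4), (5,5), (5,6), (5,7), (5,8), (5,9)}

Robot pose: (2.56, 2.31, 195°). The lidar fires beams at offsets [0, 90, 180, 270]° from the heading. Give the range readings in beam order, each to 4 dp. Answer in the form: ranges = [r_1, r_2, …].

ranges = [1.1977, 0.3209, 2.5261, 0.7143]

beam 1: φ=0°, α=195°
  direction (-0.9659, -0.2588); cell (2,2); t to first gridline: x 0.5798, y 1.1977 (then +1.0353 / +3.8637)
    (1,2) via x @ 0.5798
    (1,1) via y @ 1.1977  # hit
  → r_1 = 1.1977
beam 2: φ=90°, α=285°
  direction (0.2588, -0.9659); cell (2,2); t to first gridline: x 1.7000, y 0.3209 (then +3.8637 / +1.0353)
    (2,1) via y @ 0.3209  # hit
  → r_2 = 0.3209
beam 3: φ=180°, α=15°
  direction (0.9659, 0.2588); cell (2,2); t to first gridline: x 0.4555, y 2.6660 (then +1.0353 / +3.8637)
    (3,2) via x @ 0.4555
    (4,2) via x @ 1.4908
    (5,2) via x @ 2.5261  # hit
  → r_3 = 2.5261
beam 4: φ=270°, α=105°
  direction (-0.2588, 0.9659); cell (2,2); t to first gridline: x 2.1637, y 0.7143 (then +3.8637 / +1.0353)
    (2,3) via y @ 0.7143  # hit
  → r_4 = 0.7143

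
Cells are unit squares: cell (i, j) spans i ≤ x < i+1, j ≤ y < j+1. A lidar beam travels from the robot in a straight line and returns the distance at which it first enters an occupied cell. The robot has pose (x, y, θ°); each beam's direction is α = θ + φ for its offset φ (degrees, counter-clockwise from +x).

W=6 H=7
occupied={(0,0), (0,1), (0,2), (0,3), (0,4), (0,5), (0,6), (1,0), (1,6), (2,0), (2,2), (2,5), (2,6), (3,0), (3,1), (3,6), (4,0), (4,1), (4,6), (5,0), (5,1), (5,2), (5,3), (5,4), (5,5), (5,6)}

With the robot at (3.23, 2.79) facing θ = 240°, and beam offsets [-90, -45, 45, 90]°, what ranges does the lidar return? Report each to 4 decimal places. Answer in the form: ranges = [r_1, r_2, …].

ranges = [0.2656, 0.2381, 0.8179, 1.5800]

beam 1: φ=-90°, α=150°
  d=(-0.8660,0.5000)  start (3,2)  tX=0.2656 tY=0.4200  stride 1/|dx|=1.1547 1/|dy|=2.0000
    cross x-line → (2,2), t=0.2656 (wall)
  → r_1 = 0.2656
beam 2: φ=-45°, α=195°
  d=(-0.9659,-0.2588)  start (3,2)  tX=0.2381 tY=3.0523  stride 1/|dx|=1.0353 1/|dy|=3.8637
    cross x-line → (2,2), t=0.2381 (wall)
  → r_2 = 0.2381
beam 3: φ=45°, α=285°
  d=(0.2588,-0.9659)  start (3,2)  tX=2.9751 tY=0.8179  stride 1/|dx|=3.8637 1/|dy|=1.0353
    cross y-line → (3,1), t=0.8179 (wall)
  → r_3 = 0.8179
beam 4: φ=90°, α=330°
  d=(0.8660,-0.5000)  start (3,2)  tX=0.8891 tY=1.5800  stride 1/|dx|=1.1547 1/|dy|=2.0000
    cross x-line → (4,2), t=0.8891
    cross y-line → (4,1), t=1.5800 (wall)
  → r_4 = 1.5800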